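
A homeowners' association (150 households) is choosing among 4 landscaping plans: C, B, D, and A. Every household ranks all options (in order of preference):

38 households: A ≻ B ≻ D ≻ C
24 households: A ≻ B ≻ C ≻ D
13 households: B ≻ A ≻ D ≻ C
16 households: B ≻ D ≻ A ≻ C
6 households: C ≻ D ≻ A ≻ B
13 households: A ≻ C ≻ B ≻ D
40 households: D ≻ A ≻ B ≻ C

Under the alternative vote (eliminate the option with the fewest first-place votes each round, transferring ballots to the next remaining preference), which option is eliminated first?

C

Round 1: C 6, B 29, D 40, A 75. Eliminate C.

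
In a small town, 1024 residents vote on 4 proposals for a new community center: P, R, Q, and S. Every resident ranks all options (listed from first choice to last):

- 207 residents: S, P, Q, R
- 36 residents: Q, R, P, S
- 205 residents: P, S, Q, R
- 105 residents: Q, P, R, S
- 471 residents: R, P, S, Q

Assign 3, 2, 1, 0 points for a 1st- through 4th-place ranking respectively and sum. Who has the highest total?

P: 207·2 + 36·1 + 205·3 + 105·2 + 471·2 = 2217
R: 207·0 + 36·2 + 205·0 + 105·1 + 471·3 = 1590
Q: 207·1 + 36·3 + 205·1 + 105·3 + 471·0 = 835
S: 207·3 + 36·0 + 205·2 + 105·0 + 471·1 = 1502
P has the highest Borda score (2217).

P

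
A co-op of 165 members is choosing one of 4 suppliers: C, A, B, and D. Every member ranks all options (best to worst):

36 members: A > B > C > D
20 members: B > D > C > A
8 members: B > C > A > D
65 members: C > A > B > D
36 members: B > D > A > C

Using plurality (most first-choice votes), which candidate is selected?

First-place votes: C 65, A 36, B 64, D 0.
C has the most first-place votes.

C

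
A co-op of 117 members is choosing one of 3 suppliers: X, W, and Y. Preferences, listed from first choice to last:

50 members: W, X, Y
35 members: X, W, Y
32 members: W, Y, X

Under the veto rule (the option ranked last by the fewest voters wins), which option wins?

Last-place votes: X 32, W 0, Y 85.
W is ranked last by the fewest voters, so W wins.

W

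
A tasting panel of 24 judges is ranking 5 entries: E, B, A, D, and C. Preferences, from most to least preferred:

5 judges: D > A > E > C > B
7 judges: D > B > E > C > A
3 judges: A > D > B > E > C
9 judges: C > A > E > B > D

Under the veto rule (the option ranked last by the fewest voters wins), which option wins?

Last-place votes: E 0, B 5, A 7, D 9, C 3.
E is ranked last by the fewest voters, so E wins.

E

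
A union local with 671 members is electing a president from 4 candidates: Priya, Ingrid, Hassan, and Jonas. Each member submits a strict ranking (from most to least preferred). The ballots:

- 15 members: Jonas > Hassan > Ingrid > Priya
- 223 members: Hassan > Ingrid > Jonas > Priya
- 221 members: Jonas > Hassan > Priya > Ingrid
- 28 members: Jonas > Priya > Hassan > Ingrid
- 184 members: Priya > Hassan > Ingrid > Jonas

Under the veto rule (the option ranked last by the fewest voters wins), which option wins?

Last-place votes: Priya 238, Ingrid 249, Hassan 0, Jonas 184.
Hassan is ranked last by the fewest voters, so Hassan wins.

Hassan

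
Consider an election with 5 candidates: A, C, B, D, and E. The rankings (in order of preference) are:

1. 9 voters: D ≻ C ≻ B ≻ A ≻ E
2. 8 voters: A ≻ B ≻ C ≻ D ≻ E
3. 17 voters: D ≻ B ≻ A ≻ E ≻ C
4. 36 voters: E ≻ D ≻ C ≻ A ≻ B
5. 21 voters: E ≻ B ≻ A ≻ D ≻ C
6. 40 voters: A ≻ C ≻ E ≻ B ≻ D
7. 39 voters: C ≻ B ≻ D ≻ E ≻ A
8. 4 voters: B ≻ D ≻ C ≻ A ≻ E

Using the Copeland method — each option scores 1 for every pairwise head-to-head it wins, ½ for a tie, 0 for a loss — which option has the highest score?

A: loses to C, B, D, and E → score 0.
C: beats A, B, and E; ties D → score 3.5.
B: beats A and D; loses to C and E → score 2.
D: beats A; ties C; loses to B and E → score 1.5.
E: beats A, B, and D; loses to C → score 3.
C has the best pairwise record.

C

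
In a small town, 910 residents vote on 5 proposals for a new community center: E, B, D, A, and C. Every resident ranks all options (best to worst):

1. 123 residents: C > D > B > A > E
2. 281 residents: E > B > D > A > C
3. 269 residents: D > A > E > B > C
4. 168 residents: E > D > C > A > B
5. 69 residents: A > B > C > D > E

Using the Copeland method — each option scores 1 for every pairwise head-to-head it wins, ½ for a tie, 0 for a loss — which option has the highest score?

E: beats B and C; loses to D and A → score 2.
B: beats C; loses to E, D, and A → score 1.
D: beats E, B, A, and C → score 4.
A: beats E, B, and C; loses to D → score 3.
C: loses to E, B, D, and A → score 0.
D has the best pairwise record.

D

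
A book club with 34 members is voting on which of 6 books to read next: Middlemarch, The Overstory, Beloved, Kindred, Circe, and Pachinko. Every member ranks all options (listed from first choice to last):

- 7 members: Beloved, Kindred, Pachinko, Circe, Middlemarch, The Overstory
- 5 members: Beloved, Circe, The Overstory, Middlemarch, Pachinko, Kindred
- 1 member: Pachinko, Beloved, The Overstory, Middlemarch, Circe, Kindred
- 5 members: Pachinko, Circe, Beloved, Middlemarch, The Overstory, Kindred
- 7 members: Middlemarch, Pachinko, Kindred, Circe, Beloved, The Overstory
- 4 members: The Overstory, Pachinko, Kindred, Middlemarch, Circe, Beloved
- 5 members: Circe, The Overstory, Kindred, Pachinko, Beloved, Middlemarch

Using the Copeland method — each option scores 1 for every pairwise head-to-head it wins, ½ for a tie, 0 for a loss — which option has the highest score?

Pachinko

Middlemarch: beats The Overstory and Kindred; loses to Beloved, Circe, and Pachinko → score 2.
The Overstory: beats Kindred; loses to Middlemarch, Beloved, Circe, and Pachinko → score 1.
Beloved: beats Middlemarch, The Overstory, and Kindred; loses to Circe and Pachinko → score 3.
Kindred: beats Circe; loses to Middlemarch, The Overstory, Beloved, and Pachinko → score 1.
Circe: beats Middlemarch, The Overstory, and Beloved; loses to Kindred and Pachinko → score 3.
Pachinko: beats Middlemarch, The Overstory, Beloved, Kindred, and Circe → score 5.
Pachinko has the best pairwise record.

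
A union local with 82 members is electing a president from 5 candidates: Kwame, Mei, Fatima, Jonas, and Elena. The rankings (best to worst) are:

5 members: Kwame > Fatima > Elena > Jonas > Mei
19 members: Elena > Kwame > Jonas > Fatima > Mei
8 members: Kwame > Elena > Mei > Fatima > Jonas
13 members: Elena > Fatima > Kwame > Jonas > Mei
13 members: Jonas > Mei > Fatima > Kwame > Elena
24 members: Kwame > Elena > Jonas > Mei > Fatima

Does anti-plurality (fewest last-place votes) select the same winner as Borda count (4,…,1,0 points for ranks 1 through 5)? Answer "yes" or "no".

yes

Anti-plurality — last-place votes: Kwame 0, Mei 37, Fatima 24, Jonas 8, Elena 13. Winner: Kwame.
Borda — scores: Kwame 244, Mei 79, Fatima 107, Jonas 156, Elena 234. Winner: Kwame.
The two methods agree.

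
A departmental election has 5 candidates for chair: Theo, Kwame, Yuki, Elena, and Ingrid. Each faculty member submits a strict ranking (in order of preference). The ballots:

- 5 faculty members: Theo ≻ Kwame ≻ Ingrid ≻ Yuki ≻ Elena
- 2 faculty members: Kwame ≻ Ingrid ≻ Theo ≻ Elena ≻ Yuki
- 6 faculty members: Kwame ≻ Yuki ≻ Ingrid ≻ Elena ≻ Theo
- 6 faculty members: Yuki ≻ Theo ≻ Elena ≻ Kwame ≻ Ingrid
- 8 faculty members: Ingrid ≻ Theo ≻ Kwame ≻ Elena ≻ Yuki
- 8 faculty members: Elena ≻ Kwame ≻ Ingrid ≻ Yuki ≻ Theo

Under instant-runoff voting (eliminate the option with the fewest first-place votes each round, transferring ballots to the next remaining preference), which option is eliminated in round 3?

Round 1: Theo 5, Kwame 8, Yuki 6, Elena 8, Ingrid 8. Eliminate Theo.
Round 2: Kwame 13, Yuki 6, Elena 8, Ingrid 8. Eliminate Yuki.
Round 3: Kwame 13, Elena 14, Ingrid 8. Eliminate Ingrid.

Ingrid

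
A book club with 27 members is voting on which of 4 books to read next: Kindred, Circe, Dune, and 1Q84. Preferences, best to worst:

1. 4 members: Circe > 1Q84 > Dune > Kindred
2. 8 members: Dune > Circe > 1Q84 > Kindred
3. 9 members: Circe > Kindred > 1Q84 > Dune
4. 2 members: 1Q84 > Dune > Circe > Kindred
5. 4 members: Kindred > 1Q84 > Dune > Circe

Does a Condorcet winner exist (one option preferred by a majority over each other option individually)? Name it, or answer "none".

Checking pairwise contests:
Circe beats Kindred 23–4.
Dune beats Circe 14–13.
1Q84 beats Dune 19–8.
Circe beats 1Q84 21–6.
Every option loses at least one head-to-head, so there is no Condorcet winner.

none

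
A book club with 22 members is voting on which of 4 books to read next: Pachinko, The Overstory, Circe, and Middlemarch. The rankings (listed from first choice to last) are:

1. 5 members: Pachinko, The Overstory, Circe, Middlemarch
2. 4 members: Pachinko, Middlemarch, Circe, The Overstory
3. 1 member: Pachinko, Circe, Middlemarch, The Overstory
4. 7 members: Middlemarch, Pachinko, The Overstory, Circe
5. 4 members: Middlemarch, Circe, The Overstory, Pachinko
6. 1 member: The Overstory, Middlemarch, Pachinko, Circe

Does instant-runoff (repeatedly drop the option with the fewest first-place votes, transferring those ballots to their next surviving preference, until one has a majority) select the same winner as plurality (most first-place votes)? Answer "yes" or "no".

yes

Instant-runoff — R1 Pachinko 10, The Overstory 1, Circe 0, Middlemarch 11 (Circe out); R2 Pachinko 10, The Overstory 1, Middlemarch 11 (The Overstory out); R3 Pachinko 10, Middlemarch 12 (Middlemarch winner). Winner: Middlemarch.
Plurality — first-place votes: Pachinko 10, The Overstory 1, Circe 0, Middlemarch 11. Winner: Middlemarch.
The two methods agree.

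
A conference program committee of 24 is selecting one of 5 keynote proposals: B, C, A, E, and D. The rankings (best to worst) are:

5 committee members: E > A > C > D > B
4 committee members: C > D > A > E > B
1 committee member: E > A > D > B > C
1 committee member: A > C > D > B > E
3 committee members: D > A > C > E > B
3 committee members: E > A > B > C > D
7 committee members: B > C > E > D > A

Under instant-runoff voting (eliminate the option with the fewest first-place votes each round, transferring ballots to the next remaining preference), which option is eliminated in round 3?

Round 1: B 7, C 4, A 1, E 9, D 3. Eliminate A.
Round 2: B 7, C 5, E 9, D 3. Eliminate D.
Round 3: B 7, C 8, E 9. Eliminate B.

B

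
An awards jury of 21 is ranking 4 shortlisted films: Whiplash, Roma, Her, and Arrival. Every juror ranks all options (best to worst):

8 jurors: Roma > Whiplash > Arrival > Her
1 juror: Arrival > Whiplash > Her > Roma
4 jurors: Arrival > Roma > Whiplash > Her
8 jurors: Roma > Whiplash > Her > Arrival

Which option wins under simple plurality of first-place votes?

Roma

First-place votes: Whiplash 0, Roma 16, Her 0, Arrival 5.
Roma has the most first-place votes.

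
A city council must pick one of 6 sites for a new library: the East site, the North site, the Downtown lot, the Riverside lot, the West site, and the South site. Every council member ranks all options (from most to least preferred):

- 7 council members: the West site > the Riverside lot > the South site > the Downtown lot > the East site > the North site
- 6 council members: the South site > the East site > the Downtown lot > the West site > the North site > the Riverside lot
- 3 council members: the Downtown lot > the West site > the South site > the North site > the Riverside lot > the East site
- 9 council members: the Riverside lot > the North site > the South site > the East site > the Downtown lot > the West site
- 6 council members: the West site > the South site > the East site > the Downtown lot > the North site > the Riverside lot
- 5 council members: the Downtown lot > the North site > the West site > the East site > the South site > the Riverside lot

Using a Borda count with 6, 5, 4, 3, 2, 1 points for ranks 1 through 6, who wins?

the East site: 7·2 + 6·5 + 3·1 + 9·3 + 6·4 + 5·3 = 113
the North site: 7·1 + 6·2 + 3·3 + 9·5 + 6·2 + 5·5 = 110
the Downtown lot: 7·3 + 6·4 + 3·6 + 9·2 + 6·3 + 5·6 = 129
the Riverside lot: 7·5 + 6·1 + 3·2 + 9·6 + 6·1 + 5·1 = 112
the West site: 7·6 + 6·3 + 3·5 + 9·1 + 6·6 + 5·4 = 140
the South site: 7·4 + 6·6 + 3·4 + 9·4 + 6·5 + 5·2 = 152
the South site has the highest Borda score (152).

the South site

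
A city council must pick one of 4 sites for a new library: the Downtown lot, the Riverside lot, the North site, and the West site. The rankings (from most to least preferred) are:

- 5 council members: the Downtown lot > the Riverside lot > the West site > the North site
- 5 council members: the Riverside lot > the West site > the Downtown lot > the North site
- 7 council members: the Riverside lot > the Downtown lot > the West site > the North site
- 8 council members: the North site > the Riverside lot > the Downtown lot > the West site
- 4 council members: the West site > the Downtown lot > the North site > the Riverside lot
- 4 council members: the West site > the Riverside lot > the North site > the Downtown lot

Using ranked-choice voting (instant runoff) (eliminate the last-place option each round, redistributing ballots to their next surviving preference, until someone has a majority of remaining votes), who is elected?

the Riverside lot

Round 1: the Downtown lot 5, the Riverside lot 12, the North site 8, the West site 8. Eliminate the Downtown lot.
Round 2: the Riverside lot 17, the North site 8, the West site 8. The Riverside lot has a majority.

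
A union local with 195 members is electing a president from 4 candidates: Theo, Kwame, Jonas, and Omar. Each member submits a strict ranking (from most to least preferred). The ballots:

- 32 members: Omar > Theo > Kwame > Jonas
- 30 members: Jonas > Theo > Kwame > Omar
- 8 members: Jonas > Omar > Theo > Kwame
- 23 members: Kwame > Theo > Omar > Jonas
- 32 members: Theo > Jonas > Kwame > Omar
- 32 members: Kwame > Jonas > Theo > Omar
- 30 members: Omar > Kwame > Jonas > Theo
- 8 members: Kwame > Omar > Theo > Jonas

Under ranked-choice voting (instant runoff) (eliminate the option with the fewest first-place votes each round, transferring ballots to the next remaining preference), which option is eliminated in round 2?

Omar

Round 1: Theo 32, Kwame 63, Jonas 38, Omar 62. Eliminate Theo.
Round 2: Kwame 63, Jonas 70, Omar 62. Eliminate Omar.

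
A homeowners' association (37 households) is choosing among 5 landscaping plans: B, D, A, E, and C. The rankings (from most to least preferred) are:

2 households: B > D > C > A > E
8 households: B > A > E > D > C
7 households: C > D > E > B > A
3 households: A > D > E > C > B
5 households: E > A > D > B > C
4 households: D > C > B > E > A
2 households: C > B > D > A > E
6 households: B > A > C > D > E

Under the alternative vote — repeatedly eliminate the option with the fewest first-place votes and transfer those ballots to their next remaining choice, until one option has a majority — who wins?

Round 1: B 16, D 4, A 3, E 5, C 9. Eliminate A.
Round 2: B 16, D 7, E 5, C 9. Eliminate E.
Round 3: B 16, D 12, C 9. Eliminate C.
Round 4: B 18, D 19. D has a majority.

D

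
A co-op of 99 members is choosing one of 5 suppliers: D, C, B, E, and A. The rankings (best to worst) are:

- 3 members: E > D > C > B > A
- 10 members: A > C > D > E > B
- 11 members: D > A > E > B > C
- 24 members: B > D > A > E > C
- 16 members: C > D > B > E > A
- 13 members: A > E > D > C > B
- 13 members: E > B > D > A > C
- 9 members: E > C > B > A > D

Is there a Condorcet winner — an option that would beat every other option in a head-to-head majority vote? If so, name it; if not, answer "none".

D

D vs C: 64–35 for D.
D vs B: 53–46 for D.
D vs E: 61–38 for D.
D vs A: 67–32 for D.
D beats every other option head-to-head.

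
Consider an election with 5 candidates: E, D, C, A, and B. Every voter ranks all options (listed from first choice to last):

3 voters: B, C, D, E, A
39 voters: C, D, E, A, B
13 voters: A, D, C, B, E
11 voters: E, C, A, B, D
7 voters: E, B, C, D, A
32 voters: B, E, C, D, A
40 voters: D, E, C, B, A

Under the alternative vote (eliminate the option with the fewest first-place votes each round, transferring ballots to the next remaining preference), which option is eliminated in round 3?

B

Round 1: E 18, D 40, C 39, A 13, B 35. Eliminate A.
Round 2: E 18, D 53, C 39, B 35. Eliminate E.
Round 3: D 53, C 50, B 42. Eliminate B.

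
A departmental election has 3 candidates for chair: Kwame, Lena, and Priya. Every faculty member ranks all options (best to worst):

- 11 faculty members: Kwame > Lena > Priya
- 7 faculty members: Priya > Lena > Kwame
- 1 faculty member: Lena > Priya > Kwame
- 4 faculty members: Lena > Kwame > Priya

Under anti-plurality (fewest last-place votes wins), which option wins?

Lena

Last-place votes: Kwame 8, Lena 0, Priya 15.
Lena is ranked last by the fewest voters, so Lena wins.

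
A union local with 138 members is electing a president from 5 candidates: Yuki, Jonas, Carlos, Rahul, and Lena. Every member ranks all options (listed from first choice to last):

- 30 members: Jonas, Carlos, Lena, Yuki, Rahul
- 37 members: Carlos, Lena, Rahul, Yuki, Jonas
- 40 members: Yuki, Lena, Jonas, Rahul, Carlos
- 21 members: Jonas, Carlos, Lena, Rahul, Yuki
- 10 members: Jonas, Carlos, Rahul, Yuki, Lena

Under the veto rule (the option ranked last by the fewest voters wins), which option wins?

Lena

Last-place votes: Yuki 21, Jonas 37, Carlos 40, Rahul 30, Lena 10.
Lena is ranked last by the fewest voters, so Lena wins.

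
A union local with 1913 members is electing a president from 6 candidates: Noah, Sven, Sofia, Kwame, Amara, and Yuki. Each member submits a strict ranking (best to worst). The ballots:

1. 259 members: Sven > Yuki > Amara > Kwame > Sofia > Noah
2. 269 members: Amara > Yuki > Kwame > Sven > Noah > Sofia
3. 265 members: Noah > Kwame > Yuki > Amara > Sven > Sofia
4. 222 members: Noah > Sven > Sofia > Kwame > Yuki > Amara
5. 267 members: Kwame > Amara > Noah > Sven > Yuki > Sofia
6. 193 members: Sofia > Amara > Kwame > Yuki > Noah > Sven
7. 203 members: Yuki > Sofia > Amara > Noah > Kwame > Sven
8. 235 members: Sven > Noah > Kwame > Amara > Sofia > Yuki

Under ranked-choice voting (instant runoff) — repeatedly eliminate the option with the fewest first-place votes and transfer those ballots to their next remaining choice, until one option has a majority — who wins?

Amara

Round 1: Noah 487, Sven 494, Sofia 193, Kwame 267, Amara 269, Yuki 203. Eliminate Sofia.
Round 2: Noah 487, Sven 494, Kwame 267, Amara 462, Yuki 203. Eliminate Yuki.
Round 3: Noah 487, Sven 494, Kwame 267, Amara 665. Eliminate Kwame.
Round 4: Noah 487, Sven 494, Amara 932. Eliminate Noah.
Round 5: Sven 716, Amara 1197. Amara has a majority.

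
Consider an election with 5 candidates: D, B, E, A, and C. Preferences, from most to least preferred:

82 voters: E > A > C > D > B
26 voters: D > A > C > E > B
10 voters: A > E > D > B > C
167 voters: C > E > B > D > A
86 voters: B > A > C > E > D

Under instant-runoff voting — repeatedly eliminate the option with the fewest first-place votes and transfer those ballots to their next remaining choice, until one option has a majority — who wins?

C

Round 1: D 26, B 86, E 82, A 10, C 167. Eliminate A.
Round 2: D 26, B 86, E 92, C 167. Eliminate D.
Round 3: B 86, E 92, C 193. C has a majority.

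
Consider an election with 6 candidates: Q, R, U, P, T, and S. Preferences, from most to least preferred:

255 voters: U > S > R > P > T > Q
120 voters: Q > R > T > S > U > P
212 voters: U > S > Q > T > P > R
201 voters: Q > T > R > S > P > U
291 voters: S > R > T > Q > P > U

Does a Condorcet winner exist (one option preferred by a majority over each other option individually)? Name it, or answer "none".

S

S vs Q: 758–321 for S.
S vs R: 758–321 for S.
S vs U: 612–467 for S.
S vs P: 1079–0 for S.
S vs T: 758–321 for S.
S beats every other option head-to-head.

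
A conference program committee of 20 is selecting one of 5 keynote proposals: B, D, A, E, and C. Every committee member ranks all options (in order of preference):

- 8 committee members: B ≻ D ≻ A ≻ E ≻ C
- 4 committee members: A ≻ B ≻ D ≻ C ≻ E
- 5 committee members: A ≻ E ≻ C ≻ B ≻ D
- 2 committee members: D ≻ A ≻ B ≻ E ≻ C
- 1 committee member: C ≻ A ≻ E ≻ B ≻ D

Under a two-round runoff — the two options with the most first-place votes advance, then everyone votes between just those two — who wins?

A

Round 1 first-place votes: B 8, D 2, A 9, E 0, C 1.
A and B advance.
Runoff: A is preferred to B by 12 voters; B by 8.
A wins the runoff.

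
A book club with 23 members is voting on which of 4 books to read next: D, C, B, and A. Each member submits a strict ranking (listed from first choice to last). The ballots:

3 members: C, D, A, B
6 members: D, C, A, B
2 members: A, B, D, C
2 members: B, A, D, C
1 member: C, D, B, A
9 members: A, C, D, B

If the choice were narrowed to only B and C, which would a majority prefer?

C

Voters preferring B to C: 4; preferring C to B: 19.
C wins the head-to-head.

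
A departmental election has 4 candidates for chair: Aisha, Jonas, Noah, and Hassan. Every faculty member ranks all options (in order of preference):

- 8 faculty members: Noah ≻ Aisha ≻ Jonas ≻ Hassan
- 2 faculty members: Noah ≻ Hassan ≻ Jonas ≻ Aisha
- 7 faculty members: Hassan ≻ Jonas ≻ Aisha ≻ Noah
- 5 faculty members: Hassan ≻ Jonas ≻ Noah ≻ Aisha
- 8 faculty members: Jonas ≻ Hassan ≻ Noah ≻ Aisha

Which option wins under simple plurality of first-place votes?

Hassan

First-place votes: Aisha 0, Jonas 8, Noah 10, Hassan 12.
Hassan has the most first-place votes.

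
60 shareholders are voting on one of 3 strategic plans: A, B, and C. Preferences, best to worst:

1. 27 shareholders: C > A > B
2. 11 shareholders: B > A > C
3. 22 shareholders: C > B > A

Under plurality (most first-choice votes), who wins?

C

First-place votes: A 0, B 11, C 49.
C has the most first-place votes.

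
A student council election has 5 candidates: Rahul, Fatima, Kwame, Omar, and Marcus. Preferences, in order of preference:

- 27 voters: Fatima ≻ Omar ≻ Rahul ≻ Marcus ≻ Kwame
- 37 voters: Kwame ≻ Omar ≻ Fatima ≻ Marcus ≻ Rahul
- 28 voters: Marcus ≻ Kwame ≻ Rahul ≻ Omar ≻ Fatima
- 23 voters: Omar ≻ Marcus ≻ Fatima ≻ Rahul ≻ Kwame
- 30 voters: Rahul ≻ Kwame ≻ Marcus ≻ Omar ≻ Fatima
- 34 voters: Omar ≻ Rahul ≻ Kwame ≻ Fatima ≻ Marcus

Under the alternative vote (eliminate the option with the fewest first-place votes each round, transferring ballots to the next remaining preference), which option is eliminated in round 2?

Marcus

Round 1: Rahul 30, Fatima 27, Kwame 37, Omar 57, Marcus 28. Eliminate Fatima.
Round 2: Rahul 30, Kwame 37, Omar 84, Marcus 28. Eliminate Marcus.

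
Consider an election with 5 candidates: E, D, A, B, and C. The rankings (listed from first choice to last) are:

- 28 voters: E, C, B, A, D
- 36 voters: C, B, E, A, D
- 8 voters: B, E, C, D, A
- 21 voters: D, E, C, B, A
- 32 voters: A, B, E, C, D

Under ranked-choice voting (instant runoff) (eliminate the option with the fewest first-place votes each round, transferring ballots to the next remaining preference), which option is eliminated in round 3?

A

Round 1: E 28, D 21, A 32, B 8, C 36. Eliminate B.
Round 2: E 36, D 21, A 32, C 36. Eliminate D.
Round 3: E 57, A 32, C 36. Eliminate A.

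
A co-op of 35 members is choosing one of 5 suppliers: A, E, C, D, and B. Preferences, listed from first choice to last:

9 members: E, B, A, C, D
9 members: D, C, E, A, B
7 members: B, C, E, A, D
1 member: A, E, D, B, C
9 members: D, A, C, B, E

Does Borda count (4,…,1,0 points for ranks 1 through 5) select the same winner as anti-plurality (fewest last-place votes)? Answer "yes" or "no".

no

Borda — scores: A 65, E 71, C 75, D 74, B 65. Winner: C.
Anti-plurality — last-place votes: A 0, E 9, C 1, D 16, B 9. Winner: A.
The two methods disagree.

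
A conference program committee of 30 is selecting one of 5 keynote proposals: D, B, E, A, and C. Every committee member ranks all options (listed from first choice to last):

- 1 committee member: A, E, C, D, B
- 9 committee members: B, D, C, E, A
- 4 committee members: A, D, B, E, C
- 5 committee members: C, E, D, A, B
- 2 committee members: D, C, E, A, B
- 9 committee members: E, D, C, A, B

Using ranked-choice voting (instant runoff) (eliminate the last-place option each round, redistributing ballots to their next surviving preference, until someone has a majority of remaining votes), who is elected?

Round 1: D 2, B 9, E 9, A 5, C 5. Eliminate D.
Round 2: B 9, E 9, A 5, C 7. Eliminate A.
Round 3: B 13, E 10, C 7. Eliminate C.
Round 4: B 13, E 17. E has a majority.

E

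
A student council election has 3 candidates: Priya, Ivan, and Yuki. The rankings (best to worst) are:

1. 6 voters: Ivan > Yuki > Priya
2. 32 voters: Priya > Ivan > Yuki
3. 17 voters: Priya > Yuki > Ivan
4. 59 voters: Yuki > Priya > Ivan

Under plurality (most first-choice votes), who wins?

Yuki

First-place votes: Priya 49, Ivan 6, Yuki 59.
Yuki has the most first-place votes.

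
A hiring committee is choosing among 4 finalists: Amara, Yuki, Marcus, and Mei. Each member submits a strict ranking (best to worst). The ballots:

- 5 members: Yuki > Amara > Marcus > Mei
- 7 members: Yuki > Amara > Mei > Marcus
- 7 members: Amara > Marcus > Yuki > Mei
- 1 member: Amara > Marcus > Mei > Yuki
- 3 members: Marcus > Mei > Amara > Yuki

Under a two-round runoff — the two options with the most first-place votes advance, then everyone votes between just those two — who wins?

Round 1 first-place votes: Amara 8, Yuki 12, Marcus 3, Mei 0.
Yuki and Amara advance.
Runoff: Yuki is preferred to Amara by 12 voters; Amara by 11.
Yuki wins the runoff.

Yuki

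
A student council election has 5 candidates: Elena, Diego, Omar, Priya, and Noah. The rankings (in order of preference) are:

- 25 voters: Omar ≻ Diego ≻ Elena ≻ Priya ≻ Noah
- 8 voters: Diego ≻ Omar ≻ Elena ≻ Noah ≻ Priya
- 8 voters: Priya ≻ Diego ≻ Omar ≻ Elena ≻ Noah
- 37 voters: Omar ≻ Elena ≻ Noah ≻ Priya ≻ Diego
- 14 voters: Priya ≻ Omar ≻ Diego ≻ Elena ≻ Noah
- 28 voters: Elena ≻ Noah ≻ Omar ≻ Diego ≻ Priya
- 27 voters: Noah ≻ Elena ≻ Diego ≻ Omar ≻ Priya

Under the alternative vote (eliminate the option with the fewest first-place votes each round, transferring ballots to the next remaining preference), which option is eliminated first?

Round 1: Elena 28, Diego 8, Omar 62, Priya 22, Noah 27. Eliminate Diego.

Diego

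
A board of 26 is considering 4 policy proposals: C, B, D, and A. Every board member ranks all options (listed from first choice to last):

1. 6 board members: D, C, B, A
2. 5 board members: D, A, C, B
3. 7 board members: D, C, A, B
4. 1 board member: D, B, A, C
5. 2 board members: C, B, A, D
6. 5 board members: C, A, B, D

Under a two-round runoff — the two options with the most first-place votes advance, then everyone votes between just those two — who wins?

Round 1 first-place votes: C 7, B 0, D 19, A 0.
D and C advance.
Runoff: D is preferred to C by 19 voters; C by 7.
D wins the runoff.

D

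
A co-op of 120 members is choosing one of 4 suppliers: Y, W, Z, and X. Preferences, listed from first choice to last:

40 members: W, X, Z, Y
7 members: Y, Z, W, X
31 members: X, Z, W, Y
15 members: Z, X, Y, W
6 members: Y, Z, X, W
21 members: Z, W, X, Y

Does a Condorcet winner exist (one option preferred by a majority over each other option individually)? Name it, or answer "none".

none

Checking pairwise contests:
W beats Y 92–28.
Z beats W 80–40.
X beats Z 71–49.
W beats X 68–52.
Every option loses at least one head-to-head, so there is no Condorcet winner.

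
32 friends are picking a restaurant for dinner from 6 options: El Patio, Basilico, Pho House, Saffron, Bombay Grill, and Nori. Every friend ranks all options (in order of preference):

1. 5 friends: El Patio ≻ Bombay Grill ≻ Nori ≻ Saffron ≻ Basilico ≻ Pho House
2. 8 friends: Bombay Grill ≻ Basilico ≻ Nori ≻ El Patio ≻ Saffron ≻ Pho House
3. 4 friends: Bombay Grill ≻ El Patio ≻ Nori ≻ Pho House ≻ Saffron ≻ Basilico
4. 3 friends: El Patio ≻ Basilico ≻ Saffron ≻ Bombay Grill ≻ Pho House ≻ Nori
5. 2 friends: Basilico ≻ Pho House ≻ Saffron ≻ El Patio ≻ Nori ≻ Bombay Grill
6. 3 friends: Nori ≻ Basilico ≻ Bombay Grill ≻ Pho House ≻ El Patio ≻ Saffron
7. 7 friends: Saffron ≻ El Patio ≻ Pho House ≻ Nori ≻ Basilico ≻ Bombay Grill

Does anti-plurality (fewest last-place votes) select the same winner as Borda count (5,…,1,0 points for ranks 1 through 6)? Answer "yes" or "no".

Anti-plurality — last-place votes: El Patio 0, Basilico 4, Pho House 13, Saffron 3, Bombay Grill 9, Nori 3. Winner: El Patio.
Borda — scores: El Patio 107, Basilico 78, Pho House 46, Saffron 72, Bombay Grill 95, Nori 82. Winner: El Patio.
The two methods agree.

yes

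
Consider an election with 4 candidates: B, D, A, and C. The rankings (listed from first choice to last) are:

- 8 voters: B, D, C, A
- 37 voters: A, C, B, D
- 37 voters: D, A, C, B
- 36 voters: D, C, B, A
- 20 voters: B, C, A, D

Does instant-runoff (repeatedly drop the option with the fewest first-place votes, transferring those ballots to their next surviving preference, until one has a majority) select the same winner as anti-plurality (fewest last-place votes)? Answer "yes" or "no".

Instant-runoff — R1 B 28, D 73, A 37, C 0 (D winner). Winner: D.
Anti-plurality — last-place votes: B 37, D 57, A 44, C 0. Winner: C.
The two methods disagree.

no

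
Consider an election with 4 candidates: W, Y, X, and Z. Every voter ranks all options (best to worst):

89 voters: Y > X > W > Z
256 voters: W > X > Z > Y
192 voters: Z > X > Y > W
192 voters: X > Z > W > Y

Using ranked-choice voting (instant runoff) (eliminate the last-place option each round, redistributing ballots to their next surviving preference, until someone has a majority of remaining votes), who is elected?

Round 1: W 256, Y 89, X 192, Z 192. Eliminate Y.
Round 2: W 256, X 281, Z 192. Eliminate Z.
Round 3: W 256, X 473. X has a majority.

X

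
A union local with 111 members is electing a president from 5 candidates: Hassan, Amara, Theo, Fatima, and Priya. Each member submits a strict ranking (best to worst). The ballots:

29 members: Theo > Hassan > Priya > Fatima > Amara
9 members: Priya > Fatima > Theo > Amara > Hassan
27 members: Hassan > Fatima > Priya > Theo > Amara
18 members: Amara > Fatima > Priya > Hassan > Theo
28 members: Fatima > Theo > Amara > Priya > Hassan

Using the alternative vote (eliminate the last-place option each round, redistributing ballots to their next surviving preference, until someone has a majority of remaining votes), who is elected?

Fatima

Round 1: Hassan 27, Amara 18, Theo 29, Fatima 28, Priya 9. Eliminate Priya.
Round 2: Hassan 27, Amara 18, Theo 29, Fatima 37. Eliminate Amara.
Round 3: Hassan 27, Theo 29, Fatima 55. Eliminate Hassan.
Round 4: Theo 29, Fatima 82. Fatima has a majority.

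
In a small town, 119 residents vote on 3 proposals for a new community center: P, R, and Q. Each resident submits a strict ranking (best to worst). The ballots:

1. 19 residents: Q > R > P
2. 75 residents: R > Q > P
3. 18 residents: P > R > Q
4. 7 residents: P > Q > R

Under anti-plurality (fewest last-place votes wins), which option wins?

Last-place votes: P 94, R 7, Q 18.
R is ranked last by the fewest voters, so R wins.

R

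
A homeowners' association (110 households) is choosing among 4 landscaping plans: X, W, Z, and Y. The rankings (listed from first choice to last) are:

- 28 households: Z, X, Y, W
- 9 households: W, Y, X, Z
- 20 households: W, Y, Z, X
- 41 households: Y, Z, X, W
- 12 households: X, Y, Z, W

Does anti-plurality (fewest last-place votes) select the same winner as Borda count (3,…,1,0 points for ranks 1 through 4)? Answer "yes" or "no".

yes

Anti-plurality — last-place votes: X 20, W 81, Z 9, Y 0. Winner: Y.
Borda — scores: X 142, W 87, Z 198, Y 233. Winner: Y.
The two methods agree.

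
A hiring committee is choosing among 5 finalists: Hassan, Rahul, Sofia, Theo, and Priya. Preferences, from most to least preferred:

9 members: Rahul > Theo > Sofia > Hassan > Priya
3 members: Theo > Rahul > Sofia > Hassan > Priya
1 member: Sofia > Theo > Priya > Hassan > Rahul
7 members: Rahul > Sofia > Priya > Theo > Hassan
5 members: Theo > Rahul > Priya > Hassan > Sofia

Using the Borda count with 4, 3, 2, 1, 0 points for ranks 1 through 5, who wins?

Rahul

Hassan: 9·1 + 3·1 + 1·1 + 7·0 + 5·1 = 18
Rahul: 9·4 + 3·3 + 1·0 + 7·4 + 5·3 = 88
Sofia: 9·2 + 3·2 + 1·4 + 7·3 + 5·0 = 49
Theo: 9·3 + 3·4 + 1·3 + 7·1 + 5·4 = 69
Priya: 9·0 + 3·0 + 1·2 + 7·2 + 5·2 = 26
Rahul has the highest Borda score (88).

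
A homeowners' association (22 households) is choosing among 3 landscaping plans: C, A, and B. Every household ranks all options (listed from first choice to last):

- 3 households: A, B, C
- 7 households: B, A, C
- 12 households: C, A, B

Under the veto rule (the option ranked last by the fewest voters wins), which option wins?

A

Last-place votes: C 10, A 0, B 12.
A is ranked last by the fewest voters, so A wins.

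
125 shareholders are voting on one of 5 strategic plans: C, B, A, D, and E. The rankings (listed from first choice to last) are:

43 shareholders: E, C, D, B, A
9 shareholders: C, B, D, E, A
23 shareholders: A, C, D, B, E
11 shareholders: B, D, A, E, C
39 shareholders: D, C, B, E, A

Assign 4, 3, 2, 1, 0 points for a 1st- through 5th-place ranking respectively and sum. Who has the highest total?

C: 43·3 + 9·4 + 23·3 + 11·0 + 39·3 = 351
B: 43·1 + 9·3 + 23·1 + 11·4 + 39·2 = 215
A: 43·0 + 9·0 + 23·4 + 11·2 + 39·0 = 114
D: 43·2 + 9·2 + 23·2 + 11·3 + 39·4 = 339
E: 43·4 + 9·1 + 23·0 + 11·1 + 39·1 = 231
C has the highest Borda score (351).

C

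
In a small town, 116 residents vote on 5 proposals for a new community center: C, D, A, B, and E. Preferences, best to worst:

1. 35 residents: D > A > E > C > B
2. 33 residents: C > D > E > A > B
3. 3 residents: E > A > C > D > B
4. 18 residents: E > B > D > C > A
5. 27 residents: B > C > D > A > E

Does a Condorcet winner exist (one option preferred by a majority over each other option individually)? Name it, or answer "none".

C vs D: 63–53 for C.
C vs A: 78–38 for C.
C vs B: 71–45 for C.
C vs E: 60–56 for C.
C beats every other option head-to-head.

C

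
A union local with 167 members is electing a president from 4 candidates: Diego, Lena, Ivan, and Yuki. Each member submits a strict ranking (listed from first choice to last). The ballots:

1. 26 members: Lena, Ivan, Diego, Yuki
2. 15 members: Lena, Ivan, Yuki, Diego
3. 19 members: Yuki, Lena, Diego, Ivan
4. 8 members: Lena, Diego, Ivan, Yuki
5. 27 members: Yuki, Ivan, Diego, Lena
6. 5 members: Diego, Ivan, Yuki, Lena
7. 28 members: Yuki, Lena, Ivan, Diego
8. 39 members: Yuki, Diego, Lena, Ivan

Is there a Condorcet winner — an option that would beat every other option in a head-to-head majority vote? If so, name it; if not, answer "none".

Yuki

Yuki vs Diego: 128–39 for Yuki.
Yuki vs Lena: 118–49 for Yuki.
Yuki vs Ivan: 113–54 for Yuki.
Yuki beats every other option head-to-head.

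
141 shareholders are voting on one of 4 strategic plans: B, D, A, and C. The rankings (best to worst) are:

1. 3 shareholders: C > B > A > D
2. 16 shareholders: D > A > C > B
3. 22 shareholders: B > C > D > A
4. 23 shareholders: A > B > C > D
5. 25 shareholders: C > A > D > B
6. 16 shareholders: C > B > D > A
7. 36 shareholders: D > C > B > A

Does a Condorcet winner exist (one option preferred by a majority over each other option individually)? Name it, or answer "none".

C vs B: 96–45 for C.
C vs D: 89–52 for C.
C vs A: 102–39 for C.
C beats every other option head-to-head.

C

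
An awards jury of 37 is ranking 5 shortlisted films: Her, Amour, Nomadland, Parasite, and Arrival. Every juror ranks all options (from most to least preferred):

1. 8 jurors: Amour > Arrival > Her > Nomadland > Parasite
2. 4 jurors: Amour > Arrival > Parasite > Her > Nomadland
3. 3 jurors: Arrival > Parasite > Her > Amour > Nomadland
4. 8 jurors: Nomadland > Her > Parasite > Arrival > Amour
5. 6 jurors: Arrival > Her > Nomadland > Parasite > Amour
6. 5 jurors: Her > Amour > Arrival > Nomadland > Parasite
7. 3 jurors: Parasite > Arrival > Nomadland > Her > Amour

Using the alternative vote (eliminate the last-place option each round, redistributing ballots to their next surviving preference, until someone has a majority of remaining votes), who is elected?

Round 1: Her 5, Amour 12, Nomadland 8, Parasite 3, Arrival 9. Eliminate Parasite.
Round 2: Her 5, Amour 12, Nomadland 8, Arrival 12. Eliminate Her.
Round 3: Amour 17, Nomadland 8, Arrival 12. Eliminate Nomadland.
Round 4: Amour 17, Arrival 20. Arrival has a majority.

Arrival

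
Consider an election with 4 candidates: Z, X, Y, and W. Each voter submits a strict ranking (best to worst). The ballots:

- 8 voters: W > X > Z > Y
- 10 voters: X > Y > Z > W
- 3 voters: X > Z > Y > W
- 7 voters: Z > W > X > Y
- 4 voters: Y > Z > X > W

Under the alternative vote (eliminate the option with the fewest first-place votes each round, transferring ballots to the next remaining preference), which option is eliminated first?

Y

Round 1: Z 7, X 13, Y 4, W 8. Eliminate Y.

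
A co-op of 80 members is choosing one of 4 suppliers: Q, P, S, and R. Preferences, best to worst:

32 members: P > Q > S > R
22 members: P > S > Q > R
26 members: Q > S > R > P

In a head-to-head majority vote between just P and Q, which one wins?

Voters preferring P to Q: 54; preferring Q to P: 26.
P wins the head-to-head.

P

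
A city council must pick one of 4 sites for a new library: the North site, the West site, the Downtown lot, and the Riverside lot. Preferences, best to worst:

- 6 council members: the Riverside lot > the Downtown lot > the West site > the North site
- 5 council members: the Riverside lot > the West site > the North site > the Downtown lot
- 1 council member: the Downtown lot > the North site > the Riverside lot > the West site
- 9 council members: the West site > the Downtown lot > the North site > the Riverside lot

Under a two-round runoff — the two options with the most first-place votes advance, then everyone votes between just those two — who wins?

the Riverside lot

Round 1 first-place votes: the North site 0, the West site 9, the Downtown lot 1, the Riverside lot 11.
the Riverside lot and the West site advance.
Runoff: the Riverside lot is preferred to the West site by 12 voters; the West site by 9.
the Riverside lot wins the runoff.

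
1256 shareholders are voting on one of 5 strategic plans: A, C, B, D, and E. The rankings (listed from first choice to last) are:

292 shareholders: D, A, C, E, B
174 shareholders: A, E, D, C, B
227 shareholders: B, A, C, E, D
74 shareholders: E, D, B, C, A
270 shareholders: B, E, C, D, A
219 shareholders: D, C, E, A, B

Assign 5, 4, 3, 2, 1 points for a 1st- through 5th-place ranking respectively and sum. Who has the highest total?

A: 292·4 + 174·5 + 227·4 + 74·1 + 270·1 + 219·2 = 3728
C: 292·3 + 174·2 + 227·3 + 74·2 + 270·3 + 219·4 = 3739
B: 292·1 + 174·1 + 227·5 + 74·3 + 270·5 + 219·1 = 3392
D: 292·5 + 174·3 + 227·1 + 74·4 + 270·2 + 219·5 = 4140
E: 292·2 + 174·4 + 227·2 + 74·5 + 270·4 + 219·3 = 3841
D has the highest Borda score (4140).

D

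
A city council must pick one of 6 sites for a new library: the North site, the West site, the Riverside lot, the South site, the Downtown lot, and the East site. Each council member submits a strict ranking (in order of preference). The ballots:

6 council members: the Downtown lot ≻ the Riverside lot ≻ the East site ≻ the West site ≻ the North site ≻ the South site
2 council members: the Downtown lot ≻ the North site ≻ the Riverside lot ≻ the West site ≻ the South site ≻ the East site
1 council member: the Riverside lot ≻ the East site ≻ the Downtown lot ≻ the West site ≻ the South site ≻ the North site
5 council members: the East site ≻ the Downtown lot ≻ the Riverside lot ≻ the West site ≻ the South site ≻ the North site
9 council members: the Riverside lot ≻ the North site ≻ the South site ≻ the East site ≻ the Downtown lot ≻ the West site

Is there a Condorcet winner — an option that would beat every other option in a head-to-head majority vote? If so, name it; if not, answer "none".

none

Checking pairwise contests:
the West site beats the North site 12–11.
the Riverside lot beats the West site 23–0.
the Downtown lot beats the Riverside lot 13–10.
the North site beats the South site 17–6.
the East site beats the Downtown lot 15–8.
the Riverside lot beats the East site 18–5.
Every option loses at least one head-to-head, so there is no Condorcet winner.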